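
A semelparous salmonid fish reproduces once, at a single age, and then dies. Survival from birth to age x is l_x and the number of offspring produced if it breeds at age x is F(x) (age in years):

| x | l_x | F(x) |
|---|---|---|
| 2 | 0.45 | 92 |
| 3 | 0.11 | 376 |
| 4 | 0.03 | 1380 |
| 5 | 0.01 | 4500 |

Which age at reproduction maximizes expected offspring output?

Expected offspring if breeding at age x = l_x × F(x):
  age 2: 0.45 × 92 = 41.400
  age 3: 0.11 × 376 = 41.360
  age 4: 0.03 × 1380 = 41.400
  age 5: 0.01 × 4500 = 45.000
Maximum at age 5 (45.000).

5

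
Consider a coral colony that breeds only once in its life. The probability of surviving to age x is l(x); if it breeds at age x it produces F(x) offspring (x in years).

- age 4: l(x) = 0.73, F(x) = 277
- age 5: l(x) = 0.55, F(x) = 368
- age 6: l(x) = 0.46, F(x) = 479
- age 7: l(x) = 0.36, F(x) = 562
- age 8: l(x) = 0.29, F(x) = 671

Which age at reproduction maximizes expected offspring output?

6

Expected offspring if breeding at age x = l(x) × F(x):
  age 4: 0.73 × 277 = 202.210
  age 5: 0.55 × 368 = 202.400
  age 6: 0.46 × 479 = 220.340
  age 7: 0.36 × 562 = 202.320
  age 8: 0.29 × 671 = 194.590
Maximum at age 6 (220.340).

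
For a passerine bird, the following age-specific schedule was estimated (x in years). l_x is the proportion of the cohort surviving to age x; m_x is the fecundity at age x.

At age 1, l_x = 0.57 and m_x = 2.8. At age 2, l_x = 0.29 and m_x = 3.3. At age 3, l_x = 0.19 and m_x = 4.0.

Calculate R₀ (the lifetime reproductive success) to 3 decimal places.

R₀ = Σ l_x m_x:
  age 1: 0.57 × 2.8 = 1.5960
  age 2: 0.29 × 3.3 = 0.9570
  age 3: 0.19 × 4.0 = 0.7600
R₀ = 1.5960 + 0.9570 + 0.7600 = 3.3130

3.313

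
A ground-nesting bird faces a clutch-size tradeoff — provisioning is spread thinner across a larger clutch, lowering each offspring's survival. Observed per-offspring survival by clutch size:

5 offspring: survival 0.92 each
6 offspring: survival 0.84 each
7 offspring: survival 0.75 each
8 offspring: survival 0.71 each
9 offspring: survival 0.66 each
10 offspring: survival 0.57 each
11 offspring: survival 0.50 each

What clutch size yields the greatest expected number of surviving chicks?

Expected surviving chicks = c × s(c):
  c=5: 5 × 0.92 = 4.600
  c=6: 6 × 0.84 = 5.040
  c=7: 7 × 0.75 = 5.250
  c=8: 8 × 0.71 = 5.680
  c=9: 9 × 0.66 = 5.940
  c=10: 10 × 0.57 = 5.700
  c=11: 11 × 0.50 = 5.500
Maximum at c = 9 (5.940 surviving chicks).

9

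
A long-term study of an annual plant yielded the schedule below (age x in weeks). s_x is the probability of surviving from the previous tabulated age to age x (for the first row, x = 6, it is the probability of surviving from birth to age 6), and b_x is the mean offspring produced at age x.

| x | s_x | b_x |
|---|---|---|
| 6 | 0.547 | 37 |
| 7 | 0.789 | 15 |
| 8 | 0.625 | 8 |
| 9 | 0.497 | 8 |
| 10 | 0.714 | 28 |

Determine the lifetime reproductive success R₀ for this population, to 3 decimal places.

Survivorship from birth: l_x = s_6·s_7·…·s_x.
  l_6 = 0.54700
  l_7 = 0.43158
  l_8 = 0.26974
  l_9 = 0.13406
  l_10 = 0.09572
R₀ = Σ l_x b_x:
  age 6: 0.54700 × 37 = 20.2390
  age 7: 0.43158 × 15 = 6.4737
  age 8: 0.26974 × 8 = 2.1579
  age 9: 0.13406 × 8 = 1.0725
  age 10: 0.09572 × 28 = 2.6802
R₀ = 20.2390 + 6.4737 + 2.1579 + 1.0725 + 2.6802 = 32.6233

32.623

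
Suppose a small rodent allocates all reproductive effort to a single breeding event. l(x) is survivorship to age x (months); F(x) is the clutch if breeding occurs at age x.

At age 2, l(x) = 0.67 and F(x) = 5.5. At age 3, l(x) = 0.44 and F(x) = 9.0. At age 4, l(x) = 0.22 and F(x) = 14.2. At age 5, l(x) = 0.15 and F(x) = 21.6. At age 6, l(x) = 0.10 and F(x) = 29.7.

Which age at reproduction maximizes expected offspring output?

3

Expected offspring if breeding at age x = l(x) × F(x):
  age 2: 0.67 × 5.5 = 3.685
  age 3: 0.44 × 9.0 = 3.960
  age 4: 0.22 × 14.2 = 3.124
  age 5: 0.15 × 21.6 = 3.240
  age 6: 0.10 × 29.7 = 2.970
Maximum at age 3 (3.960).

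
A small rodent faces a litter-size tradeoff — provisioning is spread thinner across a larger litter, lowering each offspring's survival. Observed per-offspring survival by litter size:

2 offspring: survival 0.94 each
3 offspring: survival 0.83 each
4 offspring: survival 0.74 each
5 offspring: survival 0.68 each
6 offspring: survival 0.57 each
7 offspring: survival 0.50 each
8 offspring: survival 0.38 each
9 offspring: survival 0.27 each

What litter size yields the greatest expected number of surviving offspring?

Expected surviving offspring = c × s(c):
  c=2: 2 × 0.94 = 1.880
  c=3: 3 × 0.83 = 2.490
  c=4: 4 × 0.74 = 2.960
  c=5: 5 × 0.68 = 3.400
  c=6: 6 × 0.57 = 3.420
  c=7: 7 × 0.50 = 3.500
  c=8: 8 × 0.38 = 3.040
  c=9: 9 × 0.27 = 2.430
Maximum at c = 7 (3.500 surviving offspring).

7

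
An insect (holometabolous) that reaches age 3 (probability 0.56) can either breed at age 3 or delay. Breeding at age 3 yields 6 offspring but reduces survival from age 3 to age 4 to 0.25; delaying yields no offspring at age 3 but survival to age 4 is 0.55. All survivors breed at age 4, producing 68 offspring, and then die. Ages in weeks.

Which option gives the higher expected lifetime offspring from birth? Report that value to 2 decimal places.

breed at age 3: R₀ = 0.56 × (6 + 0.25 × 68) = 0.56 × 23.0000 = 12.8800
delay to age 4: R₀ = 0.56 × (0.55 × 68) = 0.56 × 37.4000 = 20.9440
Higher: delay to age 4 (20.9440).

20.94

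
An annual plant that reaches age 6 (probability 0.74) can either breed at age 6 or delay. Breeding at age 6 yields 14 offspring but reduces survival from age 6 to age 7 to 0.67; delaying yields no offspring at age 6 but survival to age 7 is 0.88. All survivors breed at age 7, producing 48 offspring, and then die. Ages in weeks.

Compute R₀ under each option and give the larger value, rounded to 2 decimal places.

breed at age 6: R₀ = 0.74 × (14 + 0.67 × 48) = 0.74 × 46.1600 = 34.1584
delay to age 7: R₀ = 0.74 × (0.88 × 48) = 0.74 × 42.2400 = 31.2576
Higher: breed at age 6 (34.1584).

34.16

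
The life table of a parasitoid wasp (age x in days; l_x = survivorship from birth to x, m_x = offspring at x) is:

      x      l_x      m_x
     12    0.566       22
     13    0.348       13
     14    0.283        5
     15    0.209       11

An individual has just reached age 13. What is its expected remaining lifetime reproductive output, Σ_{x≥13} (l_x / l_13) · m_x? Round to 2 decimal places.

l_13 = 0.348. Conditional survival from age 13 to x is l_x / l_13.
  x=13: (0.348/0.348) × 13 = 13.0000
  x=14: (0.283/0.348) × 5 = 4.0661
  x=15: (0.209/0.348) × 11 = 6.6063
Sum = 13.0000 + 4.0661 + 6.6063 = 23.6724

23.67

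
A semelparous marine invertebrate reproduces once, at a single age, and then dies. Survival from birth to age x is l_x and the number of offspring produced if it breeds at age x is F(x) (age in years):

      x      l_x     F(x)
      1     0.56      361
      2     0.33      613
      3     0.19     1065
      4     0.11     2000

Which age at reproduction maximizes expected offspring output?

Expected offspring if breeding at age x = l_x × F(x):
  age 1: 0.56 × 361 = 202.160
  age 2: 0.33 × 613 = 202.290
  age 3: 0.19 × 1065 = 202.350
  age 4: 0.11 × 2000 = 220.000
Maximum at age 4 (220.000).

4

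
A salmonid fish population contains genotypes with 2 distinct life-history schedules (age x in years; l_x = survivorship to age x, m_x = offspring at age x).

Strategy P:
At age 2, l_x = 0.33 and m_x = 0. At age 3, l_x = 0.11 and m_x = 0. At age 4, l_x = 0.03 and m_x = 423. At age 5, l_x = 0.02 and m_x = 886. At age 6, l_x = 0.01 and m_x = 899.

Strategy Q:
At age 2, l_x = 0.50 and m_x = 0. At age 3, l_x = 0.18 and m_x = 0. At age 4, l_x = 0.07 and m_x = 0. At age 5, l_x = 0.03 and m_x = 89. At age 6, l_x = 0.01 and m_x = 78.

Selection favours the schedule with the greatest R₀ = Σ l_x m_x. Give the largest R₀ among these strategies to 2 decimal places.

39.40

Strategy P: R₀ = 0.33×0 + 0.11×0 + 0.03×423 + 0.02×886 + 0.01×899 = 39.4000
Strategy Q: R₀ = 0.50×0 + 0.18×0 + 0.07×0 + 0.03×89 + 0.01×78 = 3.4500
Highest R₀: strategy P with 39.4000.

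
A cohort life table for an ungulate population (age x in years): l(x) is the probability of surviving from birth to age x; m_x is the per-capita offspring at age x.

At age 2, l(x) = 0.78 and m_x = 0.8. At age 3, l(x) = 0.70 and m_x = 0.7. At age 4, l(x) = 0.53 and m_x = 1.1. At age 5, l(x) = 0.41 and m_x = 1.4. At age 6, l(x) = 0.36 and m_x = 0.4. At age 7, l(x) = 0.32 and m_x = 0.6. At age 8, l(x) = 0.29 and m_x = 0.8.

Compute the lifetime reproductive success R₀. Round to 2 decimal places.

2.84

R₀ = Σ l(x) m_x:
  age 2: 0.78 × 0.8 = 0.6240
  age 3: 0.70 × 0.7 = 0.4900
  age 4: 0.53 × 1.1 = 0.5830
  age 5: 0.41 × 1.4 = 0.5740
  age 6: 0.36 × 0.4 = 0.1440
  age 7: 0.32 × 0.6 = 0.1920
  age 8: 0.29 × 0.8 = 0.2320
R₀ = 0.6240 + 0.4900 + 0.5830 + 0.5740 + 0.1440 + 0.1920 + 0.2320 = 2.8390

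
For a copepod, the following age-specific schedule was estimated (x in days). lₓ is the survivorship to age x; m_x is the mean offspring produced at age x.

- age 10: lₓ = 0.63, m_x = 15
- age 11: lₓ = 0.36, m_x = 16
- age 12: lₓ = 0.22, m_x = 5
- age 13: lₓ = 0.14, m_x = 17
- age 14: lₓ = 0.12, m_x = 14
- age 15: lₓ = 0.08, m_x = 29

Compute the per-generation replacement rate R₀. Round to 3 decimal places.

22.690

R₀ = Σ lₓ m_x:
  age 10: 0.63 × 15 = 9.4500
  age 11: 0.36 × 16 = 5.7600
  age 12: 0.22 × 5 = 1.1000
  age 13: 0.14 × 17 = 2.3800
  age 14: 0.12 × 14 = 1.6800
  age 15: 0.08 × 29 = 2.3200
R₀ = 9.4500 + 5.7600 + 1.1000 + 2.3800 + 1.6800 + 2.3200 = 22.6900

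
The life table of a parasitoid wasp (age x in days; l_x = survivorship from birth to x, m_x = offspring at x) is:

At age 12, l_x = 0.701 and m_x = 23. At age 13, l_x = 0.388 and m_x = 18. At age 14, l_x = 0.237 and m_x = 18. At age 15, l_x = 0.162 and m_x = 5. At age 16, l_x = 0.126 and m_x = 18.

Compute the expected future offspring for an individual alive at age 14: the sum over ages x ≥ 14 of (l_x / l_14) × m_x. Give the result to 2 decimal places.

l_14 = 0.237. Conditional survival from age 14 to x is l_x / l_14.
  x=14: (0.237/0.237) × 18 = 18.0000
  x=15: (0.162/0.237) × 5 = 3.4177
  x=16: (0.126/0.237) × 18 = 9.5696
Sum = 18.0000 + 3.4177 + 9.5696 = 30.9873

30.99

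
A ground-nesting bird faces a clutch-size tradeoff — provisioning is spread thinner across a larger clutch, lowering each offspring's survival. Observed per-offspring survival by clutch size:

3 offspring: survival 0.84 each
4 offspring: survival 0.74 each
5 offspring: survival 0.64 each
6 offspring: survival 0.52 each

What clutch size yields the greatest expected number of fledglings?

5

Expected fledglings = c × s(c):
  c=3: 3 × 0.84 = 2.520
  c=4: 4 × 0.74 = 2.960
  c=5: 5 × 0.64 = 3.200
  c=6: 6 × 0.52 = 3.120
Maximum at c = 5 (3.200 fledglings).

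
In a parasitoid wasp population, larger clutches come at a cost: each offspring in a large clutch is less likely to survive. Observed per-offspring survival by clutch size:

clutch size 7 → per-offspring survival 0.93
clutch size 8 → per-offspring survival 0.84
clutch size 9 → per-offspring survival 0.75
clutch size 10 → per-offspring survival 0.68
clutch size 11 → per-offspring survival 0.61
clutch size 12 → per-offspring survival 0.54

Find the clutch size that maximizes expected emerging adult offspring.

10

Expected emerging adult offspring = c × s(c):
  c=7: 7 × 0.93 = 6.510
  c=8: 8 × 0.84 = 6.720
  c=9: 9 × 0.75 = 6.750
  c=10: 10 × 0.68 = 6.800
  c=11: 11 × 0.61 = 6.710
  c=12: 12 × 0.54 = 6.480
Maximum at c = 10 (6.800 emerging adult offspring).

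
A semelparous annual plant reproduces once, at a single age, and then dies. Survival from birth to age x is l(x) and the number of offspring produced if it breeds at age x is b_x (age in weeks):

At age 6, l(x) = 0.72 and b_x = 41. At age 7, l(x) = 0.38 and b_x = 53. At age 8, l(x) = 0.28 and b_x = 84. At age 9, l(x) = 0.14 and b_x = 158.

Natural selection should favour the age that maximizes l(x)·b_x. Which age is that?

Expected offspring if breeding at age x = l(x) × b_x:
  age 6: 0.72 × 41 = 29.520
  age 7: 0.38 × 53 = 20.140
  age 8: 0.28 × 84 = 23.520
  age 9: 0.14 × 158 = 22.120
Maximum at age 6 (29.520).

6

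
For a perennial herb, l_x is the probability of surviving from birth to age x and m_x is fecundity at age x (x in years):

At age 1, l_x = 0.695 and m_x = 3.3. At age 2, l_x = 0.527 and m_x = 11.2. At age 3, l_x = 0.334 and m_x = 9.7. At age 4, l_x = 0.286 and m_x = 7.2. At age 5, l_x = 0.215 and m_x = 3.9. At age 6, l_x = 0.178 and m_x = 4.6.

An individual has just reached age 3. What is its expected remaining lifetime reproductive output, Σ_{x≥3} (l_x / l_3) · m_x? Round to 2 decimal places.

l_3 = 0.334. Conditional survival from age 3 to x is l_x / l_3.
  x=3: (0.334/0.334) × 9.7 = 9.7000
  x=4: (0.286/0.334) × 7.2 = 6.1653
  x=5: (0.215/0.334) × 3.9 = 2.5105
  x=6: (0.178/0.334) × 4.6 = 2.4515
Sum = 9.7000 + 6.1653 + 2.5105 + 2.4515 = 20.8272

20.83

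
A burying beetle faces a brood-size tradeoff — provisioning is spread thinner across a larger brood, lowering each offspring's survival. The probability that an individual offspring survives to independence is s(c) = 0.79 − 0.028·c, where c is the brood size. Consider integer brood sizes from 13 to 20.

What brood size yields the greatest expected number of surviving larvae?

Expected surviving larvae = c × s(c):
  c=13: 13 × 0.426 = 5.538
  c=14: 14 × 0.398 = 5.572
  c=15: 15 × 0.370 = 5.550
  c=16: 16 × 0.342 = 5.472
  c=17: 17 × 0.314 = 5.338
  c=18: 18 × 0.286 = 5.148
  c=19: 19 × 0.258 = 4.902
  c=20: 20 × 0.230 = 4.600
Maximum at c = 14 (5.572 surviving larvae).

14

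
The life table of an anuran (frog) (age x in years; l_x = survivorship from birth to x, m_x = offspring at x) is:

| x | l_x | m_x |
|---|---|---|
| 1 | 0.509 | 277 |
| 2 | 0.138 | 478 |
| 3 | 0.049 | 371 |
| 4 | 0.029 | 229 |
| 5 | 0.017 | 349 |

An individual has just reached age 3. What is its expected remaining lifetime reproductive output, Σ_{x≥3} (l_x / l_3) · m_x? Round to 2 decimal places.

l_3 = 0.049. Conditional survival from age 3 to x is l_x / l_3.
  x=3: (0.049/0.049) × 371 = 371.0000
  x=4: (0.029/0.049) × 229 = 135.5306
  x=5: (0.017/0.049) × 349 = 121.0816
Sum = 371.0000 + 135.5306 + 121.0816 = 627.6122

627.61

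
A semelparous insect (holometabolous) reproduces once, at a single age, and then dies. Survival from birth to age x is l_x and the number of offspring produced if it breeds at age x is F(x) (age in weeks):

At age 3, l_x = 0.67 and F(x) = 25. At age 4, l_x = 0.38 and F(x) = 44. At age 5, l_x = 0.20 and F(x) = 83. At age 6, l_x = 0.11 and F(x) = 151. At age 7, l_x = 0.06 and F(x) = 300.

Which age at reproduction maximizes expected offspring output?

7

Expected offspring if breeding at age x = l_x × F(x):
  age 3: 0.67 × 25 = 16.750
  age 4: 0.38 × 44 = 16.720
  age 5: 0.20 × 83 = 16.600
  age 6: 0.11 × 151 = 16.610
  age 7: 0.06 × 300 = 18.000
Maximum at age 7 (18.000).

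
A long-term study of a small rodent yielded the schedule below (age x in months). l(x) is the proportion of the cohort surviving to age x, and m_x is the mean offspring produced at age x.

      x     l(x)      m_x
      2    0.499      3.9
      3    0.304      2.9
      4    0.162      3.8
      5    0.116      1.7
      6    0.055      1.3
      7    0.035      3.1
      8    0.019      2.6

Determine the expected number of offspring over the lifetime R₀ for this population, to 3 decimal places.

3.870

R₀ = Σ l(x) m_x:
  age 2: 0.499 × 3.9 = 1.9461
  age 3: 0.304 × 2.9 = 0.8816
  age 4: 0.162 × 3.8 = 0.6156
  age 5: 0.116 × 1.7 = 0.1972
  age 6: 0.055 × 1.3 = 0.0715
  age 7: 0.035 × 3.1 = 0.1085
  age 8: 0.019 × 2.6 = 0.0494
R₀ = 1.9461 + 0.8816 + 0.6156 + 0.1972 + 0.0715 + 0.1085 + 0.0494 = 3.8699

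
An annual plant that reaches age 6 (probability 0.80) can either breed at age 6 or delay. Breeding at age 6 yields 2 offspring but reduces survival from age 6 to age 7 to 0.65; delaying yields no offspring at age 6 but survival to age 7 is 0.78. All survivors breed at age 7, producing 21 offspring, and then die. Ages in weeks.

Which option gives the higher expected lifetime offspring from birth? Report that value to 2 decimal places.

13.10

breed at age 6: R₀ = 0.80 × (2 + 0.65 × 21) = 0.80 × 15.6500 = 12.5200
delay to age 7: R₀ = 0.80 × (0.78 × 21) = 0.80 × 16.3800 = 13.1040
Higher: delay to age 7 (13.1040).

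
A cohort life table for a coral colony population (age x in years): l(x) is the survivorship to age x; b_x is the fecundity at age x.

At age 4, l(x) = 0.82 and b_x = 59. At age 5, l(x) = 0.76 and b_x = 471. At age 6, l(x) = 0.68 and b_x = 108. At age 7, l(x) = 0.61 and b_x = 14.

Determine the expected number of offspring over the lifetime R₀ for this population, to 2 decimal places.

R₀ = Σ l(x) b_x:
  age 4: 0.82 × 59 = 48.3800
  age 5: 0.76 × 471 = 357.9600
  age 6: 0.68 × 108 = 73.4400
  age 7: 0.61 × 14 = 8.5400
R₀ = 48.3800 + 357.9600 + 73.4400 + 8.5400 = 488.3200

488.32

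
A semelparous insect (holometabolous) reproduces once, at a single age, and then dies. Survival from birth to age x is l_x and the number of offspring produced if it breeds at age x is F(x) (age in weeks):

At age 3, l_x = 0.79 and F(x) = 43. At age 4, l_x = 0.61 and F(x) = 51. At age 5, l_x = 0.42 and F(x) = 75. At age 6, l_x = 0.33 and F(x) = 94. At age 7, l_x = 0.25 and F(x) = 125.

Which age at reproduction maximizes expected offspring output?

3

Expected offspring if breeding at age x = l_x × F(x):
  age 3: 0.79 × 43 = 33.970
  age 4: 0.61 × 51 = 31.110
  age 5: 0.42 × 75 = 31.500
  age 6: 0.33 × 94 = 31.020
  age 7: 0.25 × 125 = 31.250
Maximum at age 3 (33.970).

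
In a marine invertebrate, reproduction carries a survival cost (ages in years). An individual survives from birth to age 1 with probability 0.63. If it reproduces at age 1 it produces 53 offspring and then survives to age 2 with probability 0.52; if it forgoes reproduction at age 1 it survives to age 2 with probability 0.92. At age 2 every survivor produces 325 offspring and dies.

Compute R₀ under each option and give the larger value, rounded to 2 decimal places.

188.37

breed at age 1: R₀ = 0.63 × (53 + 0.52 × 325) = 0.63 × 222.0000 = 139.8600
delay to age 2: R₀ = 0.63 × (0.92 × 325) = 0.63 × 299.0000 = 188.3700
Higher: delay to age 2 (188.3700).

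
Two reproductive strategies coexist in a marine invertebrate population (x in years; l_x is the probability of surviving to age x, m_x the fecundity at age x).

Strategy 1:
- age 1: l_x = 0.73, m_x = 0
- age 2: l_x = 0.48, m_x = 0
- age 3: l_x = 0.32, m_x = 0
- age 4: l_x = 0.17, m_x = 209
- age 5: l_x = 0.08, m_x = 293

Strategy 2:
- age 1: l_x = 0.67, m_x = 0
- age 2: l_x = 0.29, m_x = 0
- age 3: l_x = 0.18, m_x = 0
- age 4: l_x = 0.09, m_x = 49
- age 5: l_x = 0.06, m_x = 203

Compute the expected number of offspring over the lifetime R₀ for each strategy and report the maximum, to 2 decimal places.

58.97

Strategy 1: R₀ = 0.73×0 + 0.48×0 + 0.32×0 + 0.17×209 + 0.08×293 = 58.9700
Strategy 2: R₀ = 0.67×0 + 0.29×0 + 0.18×0 + 0.09×49 + 0.06×203 = 16.5900
Highest R₀: strategy 1 with 58.9700.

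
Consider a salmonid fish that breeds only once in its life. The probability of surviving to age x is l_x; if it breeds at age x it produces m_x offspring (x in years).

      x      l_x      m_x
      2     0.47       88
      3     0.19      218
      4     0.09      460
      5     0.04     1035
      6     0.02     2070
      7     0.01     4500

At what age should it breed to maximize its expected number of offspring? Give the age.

7

Expected offspring if breeding at age x = l_x × m_x:
  age 2: 0.47 × 88 = 41.360
  age 3: 0.19 × 218 = 41.420
  age 4: 0.09 × 460 = 41.400
  age 5: 0.04 × 1035 = 41.400
  age 6: 0.02 × 2070 = 41.400
  age 7: 0.01 × 4500 = 45.000
Maximum at age 7 (45.000).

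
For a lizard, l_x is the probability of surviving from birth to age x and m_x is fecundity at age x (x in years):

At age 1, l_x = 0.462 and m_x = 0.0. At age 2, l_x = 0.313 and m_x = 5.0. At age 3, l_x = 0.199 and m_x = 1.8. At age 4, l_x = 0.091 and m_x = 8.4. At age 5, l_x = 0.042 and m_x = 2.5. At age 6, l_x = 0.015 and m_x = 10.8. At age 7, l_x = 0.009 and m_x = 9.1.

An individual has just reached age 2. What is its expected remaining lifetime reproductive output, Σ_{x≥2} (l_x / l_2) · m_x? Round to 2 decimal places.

9.70

l_2 = 0.313. Conditional survival from age 2 to x is l_x / l_2.
  x=2: (0.313/0.313) × 5.0 = 5.0000
  x=3: (0.199/0.313) × 1.8 = 1.1444
  x=4: (0.091/0.313) × 8.4 = 2.4422
  x=5: (0.042/0.313) × 2.5 = 0.3355
  x=6: (0.015/0.313) × 10.8 = 0.5176
  x=7: (0.009/0.313) × 9.1 = 0.2617
Sum = 5.0000 + 1.1444 + 2.4422 + 0.3355 + 0.5176 + 0.2617 = 9.7013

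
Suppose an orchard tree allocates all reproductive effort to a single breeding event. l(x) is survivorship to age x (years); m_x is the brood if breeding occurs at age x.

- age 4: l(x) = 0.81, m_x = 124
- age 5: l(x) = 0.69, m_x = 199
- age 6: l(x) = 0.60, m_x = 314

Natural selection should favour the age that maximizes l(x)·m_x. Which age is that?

6

Expected offspring if breeding at age x = l(x) × m_x:
  age 4: 0.81 × 124 = 100.440
  age 5: 0.69 × 199 = 137.310
  age 6: 0.60 × 314 = 188.400
Maximum at age 6 (188.400).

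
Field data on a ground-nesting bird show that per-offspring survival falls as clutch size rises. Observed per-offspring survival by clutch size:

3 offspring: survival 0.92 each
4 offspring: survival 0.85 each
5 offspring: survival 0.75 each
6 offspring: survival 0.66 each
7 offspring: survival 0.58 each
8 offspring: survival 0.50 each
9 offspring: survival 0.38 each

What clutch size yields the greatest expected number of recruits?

7

Expected recruits = c × s(c):
  c=3: 3 × 0.92 = 2.760
  c=4: 4 × 0.85 = 3.400
  c=5: 5 × 0.75 = 3.750
  c=6: 6 × 0.66 = 3.960
  c=7: 7 × 0.58 = 4.060
  c=8: 8 × 0.50 = 4.000
  c=9: 9 × 0.38 = 3.420
Maximum at c = 7 (4.060 recruits).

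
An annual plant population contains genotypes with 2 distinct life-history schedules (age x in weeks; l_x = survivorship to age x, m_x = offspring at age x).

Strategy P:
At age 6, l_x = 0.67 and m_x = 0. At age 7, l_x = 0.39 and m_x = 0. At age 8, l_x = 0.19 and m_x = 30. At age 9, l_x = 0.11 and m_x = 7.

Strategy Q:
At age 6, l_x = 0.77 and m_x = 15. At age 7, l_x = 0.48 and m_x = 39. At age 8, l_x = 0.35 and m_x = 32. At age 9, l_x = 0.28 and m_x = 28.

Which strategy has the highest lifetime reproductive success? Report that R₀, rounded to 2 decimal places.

49.31

Strategy P: R₀ = 0.67×0 + 0.39×0 + 0.19×30 + 0.11×7 = 6.4700
Strategy Q: R₀ = 0.77×15 + 0.48×39 + 0.35×32 + 0.28×28 = 49.3100
Highest R₀: strategy Q with 49.3100.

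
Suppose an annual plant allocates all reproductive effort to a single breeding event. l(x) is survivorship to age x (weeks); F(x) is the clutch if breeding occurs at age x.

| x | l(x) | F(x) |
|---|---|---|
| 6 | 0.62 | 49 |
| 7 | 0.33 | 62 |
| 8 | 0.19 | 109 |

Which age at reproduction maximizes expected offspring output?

6

Expected offspring if breeding at age x = l(x) × F(x):
  age 6: 0.62 × 49 = 30.380
  age 7: 0.33 × 62 = 20.460
  age 8: 0.19 × 109 = 20.710
Maximum at age 6 (30.380).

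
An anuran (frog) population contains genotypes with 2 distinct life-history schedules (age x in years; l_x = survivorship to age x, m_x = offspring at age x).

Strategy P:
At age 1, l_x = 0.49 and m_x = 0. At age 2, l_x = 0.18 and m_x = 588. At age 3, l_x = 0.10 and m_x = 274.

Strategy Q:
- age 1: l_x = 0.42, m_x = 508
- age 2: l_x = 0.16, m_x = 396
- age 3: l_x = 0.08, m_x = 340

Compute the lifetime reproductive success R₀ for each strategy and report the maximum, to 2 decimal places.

Strategy P: R₀ = 0.49×0 + 0.18×588 + 0.10×274 = 133.2400
Strategy Q: R₀ = 0.42×508 + 0.16×396 + 0.08×340 = 303.9200
Highest R₀: strategy Q with 303.9200.

303.92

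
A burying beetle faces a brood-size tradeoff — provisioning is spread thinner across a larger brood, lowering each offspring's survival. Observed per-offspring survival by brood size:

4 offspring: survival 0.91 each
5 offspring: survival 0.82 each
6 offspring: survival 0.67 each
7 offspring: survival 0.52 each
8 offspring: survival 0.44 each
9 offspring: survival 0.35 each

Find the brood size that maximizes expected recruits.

Expected recruits = c × s(c):
  c=4: 4 × 0.91 = 3.640
  c=5: 5 × 0.82 = 4.100
  c=6: 6 × 0.67 = 4.020
  c=7: 7 × 0.52 = 3.640
  c=8: 8 × 0.44 = 3.520
  c=9: 9 × 0.35 = 3.150
Maximum at c = 5 (4.100 recruits).

5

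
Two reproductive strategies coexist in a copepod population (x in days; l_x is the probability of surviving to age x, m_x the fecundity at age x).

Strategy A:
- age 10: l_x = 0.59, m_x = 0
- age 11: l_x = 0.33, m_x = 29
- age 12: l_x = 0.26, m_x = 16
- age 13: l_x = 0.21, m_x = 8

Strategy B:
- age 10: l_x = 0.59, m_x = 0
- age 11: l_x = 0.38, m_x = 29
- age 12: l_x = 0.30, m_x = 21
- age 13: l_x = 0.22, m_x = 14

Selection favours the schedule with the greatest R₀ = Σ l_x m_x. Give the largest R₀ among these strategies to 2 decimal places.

Strategy A: R₀ = 0.59×0 + 0.33×29 + 0.26×16 + 0.21×8 = 15.4100
Strategy B: R₀ = 0.59×0 + 0.38×29 + 0.30×21 + 0.22×14 = 20.4000
Highest R₀: strategy B with 20.4000.

20.40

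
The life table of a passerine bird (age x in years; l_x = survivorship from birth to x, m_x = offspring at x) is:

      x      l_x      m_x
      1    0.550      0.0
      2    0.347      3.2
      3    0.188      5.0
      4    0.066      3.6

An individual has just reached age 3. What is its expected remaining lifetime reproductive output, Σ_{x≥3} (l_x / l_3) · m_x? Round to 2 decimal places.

6.26

l_3 = 0.188. Conditional survival from age 3 to x is l_x / l_3.
  x=3: (0.188/0.188) × 5.0 = 5.0000
  x=4: (0.066/0.188) × 3.6 = 1.2638
Sum = 5.0000 + 1.2638 = 6.2638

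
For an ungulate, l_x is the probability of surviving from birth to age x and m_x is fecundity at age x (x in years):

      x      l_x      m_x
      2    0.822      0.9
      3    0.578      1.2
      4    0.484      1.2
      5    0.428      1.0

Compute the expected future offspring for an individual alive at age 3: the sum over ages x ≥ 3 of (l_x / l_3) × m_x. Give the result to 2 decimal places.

l_3 = 0.578. Conditional survival from age 3 to x is l_x / l_3.
  x=3: (0.578/0.578) × 1.2 = 1.2000
  x=4: (0.484/0.578) × 1.2 = 1.0048
  x=5: (0.428/0.578) × 1.0 = 0.7405
Sum = 1.2000 + 1.0048 + 0.7405 = 2.9453

2.95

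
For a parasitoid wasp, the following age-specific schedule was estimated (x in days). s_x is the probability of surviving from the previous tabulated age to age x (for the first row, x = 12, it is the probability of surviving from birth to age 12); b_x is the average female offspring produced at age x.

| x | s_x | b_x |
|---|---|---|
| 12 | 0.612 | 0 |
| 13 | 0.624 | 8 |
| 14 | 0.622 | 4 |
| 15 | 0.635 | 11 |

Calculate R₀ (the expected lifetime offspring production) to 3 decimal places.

5.664

Survivorship from birth: l_x = s_12·s_13·…·s_x.
  l_12 = 0.61200
  l_13 = 0.38189
  l_14 = 0.23753
  l_15 = 0.15083
R₀ = Σ l_x b_x:
  age 12: 0.61200 × 0 = 0.0000
  age 13: 0.38189 × 8 = 3.0551
  age 14: 0.23753 × 4 = 0.9501
  age 15: 0.15083 × 11 = 1.6591
R₀ = 0.0000 + 3.0551 + 0.9501 + 1.6591 = 5.6644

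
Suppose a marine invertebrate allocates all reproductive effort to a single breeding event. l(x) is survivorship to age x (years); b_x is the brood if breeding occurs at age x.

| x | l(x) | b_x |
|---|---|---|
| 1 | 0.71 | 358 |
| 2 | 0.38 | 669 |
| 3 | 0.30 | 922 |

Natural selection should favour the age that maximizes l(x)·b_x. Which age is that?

Expected offspring if breeding at age x = l(x) × b_x:
  age 1: 0.71 × 358 = 254.180
  age 2: 0.38 × 669 = 254.220
  age 3: 0.30 × 922 = 276.600
Maximum at age 3 (276.600).

3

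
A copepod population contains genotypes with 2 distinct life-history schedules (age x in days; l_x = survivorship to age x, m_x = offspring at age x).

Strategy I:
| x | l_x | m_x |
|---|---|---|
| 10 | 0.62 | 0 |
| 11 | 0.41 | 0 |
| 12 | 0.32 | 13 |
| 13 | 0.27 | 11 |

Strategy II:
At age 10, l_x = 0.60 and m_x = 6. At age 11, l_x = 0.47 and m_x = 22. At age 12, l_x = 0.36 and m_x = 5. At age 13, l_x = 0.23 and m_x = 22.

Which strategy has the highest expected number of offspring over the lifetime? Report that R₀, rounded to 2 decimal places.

20.80

Strategy I: R₀ = 0.62×0 + 0.41×0 + 0.32×13 + 0.27×11 = 7.1300
Strategy II: R₀ = 0.60×6 + 0.47×22 + 0.36×5 + 0.23×22 = 20.8000
Highest R₀: strategy II with 20.8000.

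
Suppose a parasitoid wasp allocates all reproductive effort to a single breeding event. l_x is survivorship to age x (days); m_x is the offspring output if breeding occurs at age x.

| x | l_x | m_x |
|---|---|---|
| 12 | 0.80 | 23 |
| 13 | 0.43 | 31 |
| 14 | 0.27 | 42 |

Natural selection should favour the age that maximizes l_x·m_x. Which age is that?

12

Expected offspring if breeding at age x = l_x × m_x:
  age 12: 0.80 × 23 = 18.400
  age 13: 0.43 × 31 = 13.330
  age 14: 0.27 × 42 = 11.340
Maximum at age 12 (18.400).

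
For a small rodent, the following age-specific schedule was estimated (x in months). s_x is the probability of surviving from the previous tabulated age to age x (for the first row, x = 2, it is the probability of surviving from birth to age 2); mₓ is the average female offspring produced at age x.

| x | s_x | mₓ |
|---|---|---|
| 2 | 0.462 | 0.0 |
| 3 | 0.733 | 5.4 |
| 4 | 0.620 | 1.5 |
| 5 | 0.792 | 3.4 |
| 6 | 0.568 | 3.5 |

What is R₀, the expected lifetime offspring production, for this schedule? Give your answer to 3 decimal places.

Survivorship from birth: l_x = s_2·s_3·…·s_x.
  l_2 = 0.46200
  l_3 = 0.33865
  l_4 = 0.20996
  l_5 = 0.16629
  l_6 = 0.09445
R₀ = Σ l_x mₓ:
  age 2: 0.46200 × 0.0 = 0.0000
  age 3: 0.33865 × 5.4 = 1.8287
  age 4: 0.20996 × 1.5 = 0.3149
  age 5: 0.16629 × 3.4 = 0.5654
  age 6: 0.09445 × 3.5 = 0.3306
R₀ = 0.0000 + 1.8287 + 0.3149 + 0.5654 + 0.3306 = 3.0396

3.040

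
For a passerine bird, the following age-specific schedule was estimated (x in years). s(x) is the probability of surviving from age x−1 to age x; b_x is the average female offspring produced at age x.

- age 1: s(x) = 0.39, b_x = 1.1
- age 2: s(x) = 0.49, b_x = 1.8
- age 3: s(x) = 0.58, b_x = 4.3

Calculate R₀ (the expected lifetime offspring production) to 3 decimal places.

Survivorship from birth: l_x = s_1·s_2·…·s_x.
  l_1 = 0.39000
  l_2 = 0.19110
  l_3 = 0.11084
R₀ = Σ l_x b_x:
  age 1: 0.39000 × 1.1 = 0.4290
  age 2: 0.19110 × 1.8 = 0.3440
  age 3: 0.11084 × 4.3 = 0.4766
R₀ = 0.4290 + 0.3440 + 0.4766 = 1.2496

1.250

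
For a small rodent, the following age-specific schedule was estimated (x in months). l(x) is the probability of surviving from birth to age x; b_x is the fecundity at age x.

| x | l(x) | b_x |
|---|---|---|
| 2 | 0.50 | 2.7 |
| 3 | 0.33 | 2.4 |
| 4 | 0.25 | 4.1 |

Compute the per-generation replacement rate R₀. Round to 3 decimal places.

3.167

R₀ = Σ l(x) b_x:
  age 2: 0.50 × 2.7 = 1.3500
  age 3: 0.33 × 2.4 = 0.7920
  age 4: 0.25 × 4.1 = 1.0250
R₀ = 1.3500 + 0.7920 + 1.0250 = 3.1670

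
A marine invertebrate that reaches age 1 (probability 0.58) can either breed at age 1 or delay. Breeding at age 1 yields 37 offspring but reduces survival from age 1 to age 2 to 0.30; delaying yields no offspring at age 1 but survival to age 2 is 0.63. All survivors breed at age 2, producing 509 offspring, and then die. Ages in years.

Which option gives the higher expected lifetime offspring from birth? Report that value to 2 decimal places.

185.99

breed at age 1: R₀ = 0.58 × (37 + 0.30 × 509) = 0.58 × 189.7000 = 110.0260
delay to age 2: R₀ = 0.58 × (0.63 × 509) = 0.58 × 320.6700 = 185.9886
Higher: delay to age 2 (185.9886).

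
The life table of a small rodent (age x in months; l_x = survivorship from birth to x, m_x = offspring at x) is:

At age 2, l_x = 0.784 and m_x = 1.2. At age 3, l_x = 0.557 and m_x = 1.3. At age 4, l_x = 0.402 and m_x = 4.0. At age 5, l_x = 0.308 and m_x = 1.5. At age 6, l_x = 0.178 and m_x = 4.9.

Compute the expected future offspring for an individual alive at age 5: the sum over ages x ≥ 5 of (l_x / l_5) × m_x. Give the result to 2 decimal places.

l_5 = 0.308. Conditional survival from age 5 to x is l_x / l_5.
  x=5: (0.308/0.308) × 1.5 = 1.5000
  x=6: (0.178/0.308) × 4.9 = 2.8318
Sum = 1.5000 + 2.8318 = 4.3318

4.33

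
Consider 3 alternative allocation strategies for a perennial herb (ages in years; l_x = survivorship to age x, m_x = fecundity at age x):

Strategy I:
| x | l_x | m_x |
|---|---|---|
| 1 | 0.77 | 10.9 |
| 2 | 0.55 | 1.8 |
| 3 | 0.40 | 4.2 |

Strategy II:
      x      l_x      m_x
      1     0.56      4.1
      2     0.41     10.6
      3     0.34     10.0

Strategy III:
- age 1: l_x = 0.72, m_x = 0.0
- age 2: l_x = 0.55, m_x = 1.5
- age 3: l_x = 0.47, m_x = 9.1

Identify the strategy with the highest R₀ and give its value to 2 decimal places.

Strategy I: R₀ = 0.77×10.9 + 0.55×1.8 + 0.40×4.2 = 11.0630
Strategy II: R₀ = 0.56×4.1 + 0.41×10.6 + 0.34×10.0 = 10.0420
Strategy III: R₀ = 0.72×0.0 + 0.55×1.5 + 0.47×9.1 = 5.1020
Highest R₀: strategy I with 11.0630.

11.06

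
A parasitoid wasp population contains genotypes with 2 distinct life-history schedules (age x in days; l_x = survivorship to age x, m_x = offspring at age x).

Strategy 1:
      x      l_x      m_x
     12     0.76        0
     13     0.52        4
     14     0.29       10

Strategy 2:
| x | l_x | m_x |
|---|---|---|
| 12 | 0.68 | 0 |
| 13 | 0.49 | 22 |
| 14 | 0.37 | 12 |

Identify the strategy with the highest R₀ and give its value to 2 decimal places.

15.22

Strategy 1: R₀ = 0.76×0 + 0.52×4 + 0.29×10 = 4.9800
Strategy 2: R₀ = 0.68×0 + 0.49×22 + 0.37×12 = 15.2200
Highest R₀: strategy 2 with 15.2200.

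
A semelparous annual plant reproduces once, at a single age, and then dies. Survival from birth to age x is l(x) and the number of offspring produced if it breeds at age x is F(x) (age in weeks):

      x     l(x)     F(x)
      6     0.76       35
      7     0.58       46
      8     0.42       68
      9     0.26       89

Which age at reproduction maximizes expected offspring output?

Expected offspring if breeding at age x = l(x) × F(x):
  age 6: 0.76 × 35 = 26.600
  age 7: 0.58 × 46 = 26.680
  age 8: 0.42 × 68 = 28.560
  age 9: 0.26 × 89 = 23.140
Maximum at age 8 (28.560).

8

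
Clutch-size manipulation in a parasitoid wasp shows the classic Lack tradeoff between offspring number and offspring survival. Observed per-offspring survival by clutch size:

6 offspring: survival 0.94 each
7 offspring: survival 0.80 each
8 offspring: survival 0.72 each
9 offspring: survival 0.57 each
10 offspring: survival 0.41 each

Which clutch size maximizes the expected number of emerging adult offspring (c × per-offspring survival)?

8

Expected emerging adult offspring = c × s(c):
  c=6: 6 × 0.94 = 5.640
  c=7: 7 × 0.80 = 5.600
  c=8: 8 × 0.72 = 5.760
  c=9: 9 × 0.57 = 5.130
  c=10: 10 × 0.41 = 4.100
Maximum at c = 8 (5.760 emerging adult offspring).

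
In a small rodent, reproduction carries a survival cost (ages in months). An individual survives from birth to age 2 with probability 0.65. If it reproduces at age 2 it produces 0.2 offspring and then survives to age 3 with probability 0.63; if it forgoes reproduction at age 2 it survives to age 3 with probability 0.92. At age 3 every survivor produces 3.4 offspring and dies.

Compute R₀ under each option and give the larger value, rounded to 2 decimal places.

breed at age 2: R₀ = 0.65 × (0.2 + 0.63 × 3.4) = 0.65 × 2.3420 = 1.5223
delay to age 3: R₀ = 0.65 × (0.92 × 3.4) = 0.65 × 3.1280 = 2.0332
Higher: delay to age 3 (2.0332).

2.03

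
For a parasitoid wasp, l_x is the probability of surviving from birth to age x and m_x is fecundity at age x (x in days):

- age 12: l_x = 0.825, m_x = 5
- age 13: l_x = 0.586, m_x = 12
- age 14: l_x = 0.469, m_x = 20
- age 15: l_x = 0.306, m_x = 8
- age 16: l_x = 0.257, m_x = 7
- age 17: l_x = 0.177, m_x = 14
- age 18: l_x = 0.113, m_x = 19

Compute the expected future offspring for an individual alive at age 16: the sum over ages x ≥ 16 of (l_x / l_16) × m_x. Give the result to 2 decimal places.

l_16 = 0.257. Conditional survival from age 16 to x is l_x / l_16.
  x=16: (0.257/0.257) × 7 = 7.0000
  x=17: (0.177/0.257) × 14 = 9.6420
  x=18: (0.113/0.257) × 19 = 8.3541
Sum = 7.0000 + 9.6420 + 8.3541 = 24.9961

25.00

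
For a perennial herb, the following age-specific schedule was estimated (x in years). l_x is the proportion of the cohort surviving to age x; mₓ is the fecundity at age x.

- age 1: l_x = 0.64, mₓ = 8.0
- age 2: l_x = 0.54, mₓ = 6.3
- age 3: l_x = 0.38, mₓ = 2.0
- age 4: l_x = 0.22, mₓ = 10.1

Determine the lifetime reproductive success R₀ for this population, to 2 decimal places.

11.50

R₀ = Σ l_x mₓ:
  age 1: 0.64 × 8.0 = 5.1200
  age 2: 0.54 × 6.3 = 3.4020
  age 3: 0.38 × 2.0 = 0.7600
  age 4: 0.22 × 10.1 = 2.2220
R₀ = 5.1200 + 3.4020 + 0.7600 + 2.2220 = 11.5040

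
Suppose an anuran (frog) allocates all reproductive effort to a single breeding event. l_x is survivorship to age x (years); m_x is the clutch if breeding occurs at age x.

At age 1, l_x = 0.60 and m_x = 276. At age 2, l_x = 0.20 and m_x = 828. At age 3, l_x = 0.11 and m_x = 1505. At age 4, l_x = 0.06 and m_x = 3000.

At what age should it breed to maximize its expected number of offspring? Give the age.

Expected offspring if breeding at age x = l_x × m_x:
  age 1: 0.60 × 276 = 165.600
  age 2: 0.20 × 828 = 165.600
  age 3: 0.11 × 1505 = 165.550
  age 4: 0.06 × 3000 = 180.000
Maximum at age 4 (180.000).

4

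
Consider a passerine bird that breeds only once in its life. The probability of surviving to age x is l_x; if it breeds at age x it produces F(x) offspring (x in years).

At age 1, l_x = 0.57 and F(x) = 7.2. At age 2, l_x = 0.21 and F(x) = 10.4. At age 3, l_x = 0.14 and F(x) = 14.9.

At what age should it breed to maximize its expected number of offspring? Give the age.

Expected offspring if breeding at age x = l_x × F(x):
  age 1: 0.57 × 7.2 = 4.104
  age 2: 0.21 × 10.4 = 2.184
  age 3: 0.14 × 14.9 = 2.086
Maximum at age 1 (4.104).

1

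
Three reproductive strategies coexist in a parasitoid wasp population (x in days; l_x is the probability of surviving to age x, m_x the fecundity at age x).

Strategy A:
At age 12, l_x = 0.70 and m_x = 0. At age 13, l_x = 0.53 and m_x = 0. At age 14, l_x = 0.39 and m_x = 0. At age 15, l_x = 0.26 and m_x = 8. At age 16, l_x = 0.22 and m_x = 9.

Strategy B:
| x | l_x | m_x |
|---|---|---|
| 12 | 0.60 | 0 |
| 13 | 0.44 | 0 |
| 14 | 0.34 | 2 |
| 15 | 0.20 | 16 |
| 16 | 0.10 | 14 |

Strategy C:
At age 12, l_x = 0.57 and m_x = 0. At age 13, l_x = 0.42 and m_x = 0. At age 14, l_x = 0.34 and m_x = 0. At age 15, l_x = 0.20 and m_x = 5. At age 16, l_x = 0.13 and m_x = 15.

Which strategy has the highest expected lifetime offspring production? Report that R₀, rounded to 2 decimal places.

5.28

Strategy A: R₀ = 0.70×0 + 0.53×0 + 0.39×0 + 0.26×8 + 0.22×9 = 4.0600
Strategy B: R₀ = 0.60×0 + 0.44×0 + 0.34×2 + 0.20×16 + 0.10×14 = 5.2800
Strategy C: R₀ = 0.57×0 + 0.42×0 + 0.34×0 + 0.20×5 + 0.13×15 = 2.9500
Highest R₀: strategy B with 5.2800.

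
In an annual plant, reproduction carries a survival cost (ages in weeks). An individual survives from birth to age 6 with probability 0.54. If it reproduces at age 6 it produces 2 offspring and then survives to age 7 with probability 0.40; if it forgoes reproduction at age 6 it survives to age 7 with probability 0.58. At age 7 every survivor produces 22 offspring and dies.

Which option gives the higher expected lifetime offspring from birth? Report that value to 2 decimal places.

breed at age 6: R₀ = 0.54 × (2 + 0.40 × 22) = 0.54 × 10.8000 = 5.8320
delay to age 7: R₀ = 0.54 × (0.58 × 22) = 0.54 × 12.7600 = 6.8904
Higher: delay to age 7 (6.8904).

6.89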